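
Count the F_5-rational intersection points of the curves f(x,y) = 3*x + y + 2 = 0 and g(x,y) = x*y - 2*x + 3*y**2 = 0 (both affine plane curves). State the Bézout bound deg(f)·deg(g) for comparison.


Common zeros: ∅; count = 0; Bézout bound = 2.

deg(f) = 1, deg(g) = 2, so Bézout bound = 2.
Scan x ∈ F_5. For each x, list the y ∈ F_5 with f(x, y) ≡ 0 and those with g(x, y) ≡ 0 (mod 5); the common zeros in that column are the intersection.
  x = 0: f ≡ 0 at y ∈ {3}; g ≡ 0 at y ∈ {0}; common: ∅.
  x = 1: f ≡ 0 at y ∈ {0}; g ≡ 0 at y ∈ {4}; common: ∅.
  x = 2: f ≡ 0 at y ∈ {2}; g ≡ 0 at y ∈ ∅; common: ∅.
  x = 3: f ≡ 0 at y ∈ {4}; g ≡ 0 at y ∈ {1, 3}; common: ∅.
  x = 4: f ≡ 0 at y ∈ {1}; g ≡ 0 at y ∈ ∅; common: ∅.
Collecting: common zeros = ∅, so the count is 0.
Comparison with the Bézout bound: 0 ≤ 2 = deg(f)·deg(g), as expected for curves with no common component (the affine F_5-count falls short of the bound because intersections may lie at infinity, over extension fields, or carry multiplicity).


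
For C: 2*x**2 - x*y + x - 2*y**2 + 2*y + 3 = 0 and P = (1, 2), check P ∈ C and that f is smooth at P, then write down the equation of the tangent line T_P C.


Tangent line at P: 3*x - 7*y + 11 = 0.

Step 1: f(1, 2) = 0, so P lies on C.
Step 2: partial derivatives
  f_x(x, y) = 4*x - y + 1, f_y(x, y) = -x - 4*y + 2.
  f_x(P) = 3, f_y(P) = -7 (gradient nonzero, so P is smooth).
Step 3: tangent line at P: 3·(x − 1) + -7·(y − 2) = 0.
Expanding: 3*x - 7*y + 11 = 0.


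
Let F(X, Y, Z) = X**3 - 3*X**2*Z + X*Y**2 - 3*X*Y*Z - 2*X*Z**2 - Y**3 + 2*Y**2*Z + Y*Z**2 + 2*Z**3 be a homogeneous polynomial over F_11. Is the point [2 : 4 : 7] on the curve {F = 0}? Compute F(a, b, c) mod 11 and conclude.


F(2,4,7) ≡ 7 (mod 11); P is NOT on the curve.

Evaluate F(2, 4, 7) term-by-term (mod 11).
  X**3 ↦ 1·8·1·1 = 8
  -3*X**2*Z ↦ -3·4·1·7 = -84
  X*Y**2 ↦ 1·2·16·1 = 32
  -3*X*Y*Z ↦ -3·2·4·7 = -168
  -2*X*Z**2 ↦ -2·2·1·49 = -196
  -Y**3 ↦ -1·1·64·1 = -64
  2*Y**2*Z ↦ 2·1·16·7 = 224
  Y*Z**2 ↦ 1·1·4·49 = 196
  2*Z**3 ↦ 2·1·1·343 = 686
Sum: F(2, 4, 7) = (8) + (-84) + (32) + (-168) + (-196) + (-64) + (224) + (196) + (686) = 634.
Reducing mod 11: 634 ≡ 7 (mod 11).
Since F(a, b, c) ≡ 7 ≠ 0 (mod 11), P does NOT lie on the curve.


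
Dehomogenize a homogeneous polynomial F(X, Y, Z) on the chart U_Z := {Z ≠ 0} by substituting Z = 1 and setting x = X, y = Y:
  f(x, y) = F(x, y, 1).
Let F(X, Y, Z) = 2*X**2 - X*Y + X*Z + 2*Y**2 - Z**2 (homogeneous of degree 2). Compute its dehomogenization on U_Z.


f(x, y) = 2*x**2 - x*y + x + 2*y**2 - 1

On U_Z we set Z = 1. Each monomial c·X^i·Y^j·Z^k in F becomes c·x^i·y^j·1^k = c·x^i·y^j.
Substituting Z = 1: F(X, Y, 1) = 2*x**2 - x*y + x + 2*y**2 - 1.
Note: deg(f) ≤ deg(F) = 2; strict inequality happens when F is divisible by Z (lost terms).


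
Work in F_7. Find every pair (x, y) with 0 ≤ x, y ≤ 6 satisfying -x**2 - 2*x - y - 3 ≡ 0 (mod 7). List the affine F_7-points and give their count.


Affine F_7-points: {(0, 4), (1, 1), (2, 3), (3, 3), (4, 1), (5, 4), (6, 5)}; count = 7.

For each of the 49 pairs (x, y) ∈ F_7², evaluate f(x, y) mod 7. Record the zeros.
  x = 0: [0↦4, 1↦3, 2↦2, 3↦1, 4↦0, 5↦6, 6↦5]  zeros at y ∈ {4}
  x = 1: [0↦1, 1↦0, 2↦6, 3↦5, 4↦4, 5↦3, 6↦2]  zeros at y ∈ {1}
  x = 2: [0↦3, 1↦2, 2↦1, 3↦0, 4↦6, 5↦5, 6↦4]  zeros at y ∈ {3}
  x = 3: [0↦3, 1↦2, 2↦1, 3↦0, 4↦6, 5↦5, 6↦4]  zeros at y ∈ {3}
  x = 4: [0↦1, 1↦0, 2↦6, 3↦5, 4↦4, 5↦3, 6↦2]  zeros at y ∈ {1}
  x = 5: [0↦4, 1↦3, 2↦2, 3↦1, 4↦0, 5↦6, 6↦5]  zeros at y ∈ {4}
  x = 6: [0↦5, 1↦4, 2↦3, 3↦2, 4↦1, 5↦0, 6↦6]  zeros at y ∈ {5}
Collecting zeros: affine points = {(0, 4), (1, 1), (2, 3), (3, 3), (4, 1), (5, 4), (6, 5)}.
Total count |C(F_7)_aff| = 7.


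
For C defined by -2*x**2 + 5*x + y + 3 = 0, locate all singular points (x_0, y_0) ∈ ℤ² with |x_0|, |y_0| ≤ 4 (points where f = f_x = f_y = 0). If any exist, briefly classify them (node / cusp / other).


No singular points in the scanned grid; C is smooth there.

Compute partial derivatives:
  f_x = 5 - 4*x.
  f_y = 1.
f_y = 1 is a nonzero constant, so f_y never vanishes: no point (x, y) can satisfy f = f_x = f_y = 0. In particular no (x, y) ∈ {−4, ..., 4}² is singular; the curve is smooth.


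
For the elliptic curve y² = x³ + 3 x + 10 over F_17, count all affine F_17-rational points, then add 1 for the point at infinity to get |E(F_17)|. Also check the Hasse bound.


Affine points = {(4, 1), (4, 16), (7, 0), (8, 6), (8, 11), (9, 1), (9, 16), (13, 6), (13, 11), (14, 5), (14, 12), (15, 8), (15, 9)}; affine count = 13; |E(F_17)| = 14.

Discriminant check: Δ ∝ 4a³ + 27b² = 4·3³ + 27·10² = 4·27 + 27·100 ≡ 3 (mod 17). Nonzero ⇒ E is nonsingular.
For each x ∈ F_17, compute rhs = x³ + 3·x + 10 mod 17, then count y ∈ F_17 with y² ≡ rhs.
  x = 0: rhs = 10, matching y values: none (0 points).
  x = 1: rhs = 14, matching y values: none (0 points).
  x = 2: rhs = 7, matching y values: none (0 points).
  x = 3: rhs = 12, matching y values: none (0 points).
  x = 4: rhs = 1, matching y values: 1, 16 (2 points).
  x = 5: rhs = 14, matching y values: none (0 points).
  x = 6: rhs = 6, matching y values: none (0 points).
  x = 7: rhs = 0, matching y values: 0 (1 points).
  x = 8: rhs = 2, matching y values: 6, 11 (2 points).
  x = 9: rhs = 1, matching y values: 1, 16 (2 points).
  x = 10: rhs = 3, matching y values: none (0 points).
  x = 11: rhs = 14, matching y values: none (0 points).
  x = 12: rhs = 6, matching y values: none (0 points).
  x = 13: rhs = 2, matching y values: 6, 11 (2 points).
  x = 14: rhs = 8, matching y values: 5, 12 (2 points).
  x = 15: rhs = 13, matching y values: 8, 9 (2 points).
  x = 16: rhs = 6, matching y values: none (0 points).
Total affine count: 13.
Full point count |E(F_17)| = 13 + 1 = 14.
Hasse bound: |14 − (17+1)| = |-4| = 4 ≤ 2√17 ≈ 8.2462 ✓.


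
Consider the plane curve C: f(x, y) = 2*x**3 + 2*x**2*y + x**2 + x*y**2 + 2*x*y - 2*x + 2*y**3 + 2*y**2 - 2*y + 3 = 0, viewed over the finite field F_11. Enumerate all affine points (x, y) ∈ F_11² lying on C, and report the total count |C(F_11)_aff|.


Affine F_11-points: {(0, 6), (1, 1), (2, 10), (6, 2), (6, 8), (7, 5), (8, 7), (9, 3)}; count = 8.

For each of the 121 pairs (x, y) ∈ F_11², evaluate f(x, y) mod 11. Record the zeros.
  x = 0: [0↦3, 1↦5, 2↦1, 3↦3, 4↦1, 5↦7, 6↦0, 7↦3, 8↦6, 9↦10, 10↦5]  zeros at y ∈ {6}
  x = 1: [0↦4, 1↦0, 2↦3, 3↦3, 4↦1, 5↦9, 6↦6, 7↦4, 8↦4, 9↦7, 10↦3]  zeros at y ∈ {1}
  x = 2: [0↦8, 1↦2, 2↦5, 3↦7, 4↦9, 5↦1, 6↦6, 7↦3, 8↦4, 9↦10, 10↦0]  zeros at y ∈ {10}
  x = 3: [0↦5, 1↦1, 2↦8, 3↦5, 4↦4, 5↦6, 6↦1, 7↦1, 8↦7, 9↦9, 10↦8]  zeros at y ∈ ∅
  x = 4: [0↦7, 1↦9, 2↦2, 3↦9, 4↦9, 5↦3, 6↦3, 7↦10, 8↦3, 9↦5, 10↦6]  zeros at y ∈ ∅
  x = 5: [0↦4, 1↦5, 2↦10, 3↦9, 4↦3, 5↦4, 6↦2, 7↦9, 8↦4, 9↦10, 10↦6]  zeros at y ∈ ∅
  x = 6: [0↦8, 1↦1, 2↦0, 3↦6, 4↦9, 5↦10, 6↦10, 7↦10, 8↦0, 9↦3, 10↦9]  zeros at y ∈ {2, 8}
  x = 7: [0↦9, 1↦9, 2↦6, 3↦1, 4↦6, 5↦0, 6↦6, 7↦3, 8↦3, 9↦7, 10↦5]  zeros at y ∈ {5}
  x = 8: [0↦8, 1↦8, 2↦7, 3↦6, 4↦6, 5↦8, 6↦2, 7↦0, 8↦3, 9↦1, 10↦6]  zeros at y ∈ {7}
  x = 9: [0↦6, 1↦10, 2↦4, 3↦0, 4↦10, 5↦2, 6↦10, 7↦2, 8↦1, 9↦8, 10↦2]  zeros at y ∈ {3}
  x = 10: [0↦4, 1↦5, 2↦9, 3↦6, 4↦8, 5↦5, 6↦9, 7↦10, 8↦9, 9↦7, 10↦5]  zeros at y ∈ ∅
Collecting zeros: affine points = {(0, 6), (1, 1), (2, 10), (6, 2), (6, 8), (7, 5), (8, 7), (9, 3)}.
Total count |C(F_11)_aff| = 8.


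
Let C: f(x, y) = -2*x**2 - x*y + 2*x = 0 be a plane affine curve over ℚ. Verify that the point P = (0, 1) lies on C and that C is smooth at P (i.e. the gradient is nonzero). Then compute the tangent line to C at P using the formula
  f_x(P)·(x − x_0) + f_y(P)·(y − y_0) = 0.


Tangent line at P: x = 0.

Step 1: f(0, 1) = 0, so P lies on C.
Step 2: partial derivatives
  f_x(x, y) = -4*x - y + 2, f_y(x, y) = -x.
  f_x(P) = 1, f_y(P) = 0 (gradient nonzero, so P is smooth).
Step 3: tangent line at P: 1·(x − 0) + 0·(y − 1) = 0.
Expanding: x = 0.


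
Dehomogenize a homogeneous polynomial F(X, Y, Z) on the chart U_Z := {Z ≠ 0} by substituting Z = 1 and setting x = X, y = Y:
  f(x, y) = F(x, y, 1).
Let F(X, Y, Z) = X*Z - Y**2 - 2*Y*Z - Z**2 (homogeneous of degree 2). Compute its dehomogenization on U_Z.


f(x, y) = x - y**2 - 2*y - 1

On U_Z we set Z = 1. Each monomial c·X^i·Y^j·Z^k in F becomes c·x^i·y^j·1^k = c·x^i·y^j.
Substituting Z = 1: F(X, Y, 1) = x - y**2 - 2*y - 1.
Note: deg(f) ≤ deg(F) = 2; strict inequality happens when F is divisible by Z (lost terms).


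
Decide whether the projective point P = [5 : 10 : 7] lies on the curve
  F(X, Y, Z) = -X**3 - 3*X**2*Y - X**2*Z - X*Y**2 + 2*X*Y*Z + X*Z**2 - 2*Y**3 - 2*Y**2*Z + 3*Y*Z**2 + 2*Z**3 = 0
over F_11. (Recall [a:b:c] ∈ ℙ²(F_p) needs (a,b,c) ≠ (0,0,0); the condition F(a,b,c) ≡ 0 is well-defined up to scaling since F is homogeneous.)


F(5,10,7) ≡ 10 (mod 11); P is NOT on the curve.

Evaluate F(5, 10, 7) term-by-term (mod 11).
  -X**3 ↦ -1·125·1·1 = -125
  -3*X**2*Y ↦ -3·25·10·1 = -750
  -X**2*Z ↦ -1·25·1·7 = -175
  -X*Y**2 ↦ -1·5·100·1 = -500
  2*X*Y*Z ↦ 2·5·10·7 = 700
  X*Z**2 ↦ 1·5·1·49 = 245
  -2*Y**3 ↦ -2·1·1000·1 = -2000
  -2*Y**2*Z ↦ -2·1·100·7 = -1400
  3*Y*Z**2 ↦ 3·1·10·49 = 1470
  2*Z**3 ↦ 2·1·1·343 = 686
Sum: F(5, 10, 7) = (-125) + (-750) + (-175) + (-500) + (700) + (245) + (-2000) + (-1400) + (1470) + (686) = -1849.
Reducing mod 11: -1849 ≡ 10 (mod 11).
Since F(a, b, c) ≡ 10 ≠ 0 (mod 11), P does NOT lie on the curve.


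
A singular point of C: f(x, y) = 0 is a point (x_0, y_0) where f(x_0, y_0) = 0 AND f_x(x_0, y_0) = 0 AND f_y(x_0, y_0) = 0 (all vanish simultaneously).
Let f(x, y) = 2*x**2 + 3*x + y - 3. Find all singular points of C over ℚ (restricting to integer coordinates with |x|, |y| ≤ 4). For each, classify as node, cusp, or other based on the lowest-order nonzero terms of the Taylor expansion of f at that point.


No singular points in the scanned grid; C is smooth there.

Compute partial derivatives:
  f_x = 4*x + 3.
  f_y = 1.
f_y = 1 is a nonzero constant, so f_y never vanishes: no point (x, y) can satisfy f = f_x = f_y = 0. In particular no (x, y) ∈ {−4, ..., 4}² is singular; the curve is smooth.


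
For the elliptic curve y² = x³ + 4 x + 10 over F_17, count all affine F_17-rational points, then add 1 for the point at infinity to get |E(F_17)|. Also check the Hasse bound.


Affine points = {(1, 7), (1, 10), (2, 3), (2, 14), (3, 7), (3, 10), (5, 6), (5, 11), (10, 8), (10, 9), (11, 5), (11, 12), (12, 1), (12, 16), (13, 7), (13, 10)}; affine count = 16; |E(F_17)| = 17.

Discriminant check: Δ ∝ 4a³ + 27b² = 4·4³ + 27·10² = 4·64 + 27·100 ≡ 15 (mod 17). Nonzero ⇒ E is nonsingular.
For each x ∈ F_17, compute rhs = x³ + 4·x + 10 mod 17, then count y ∈ F_17 with y² ≡ rhs.
  x = 0: rhs = 10, matching y values: none (0 points).
  x = 1: rhs = 15, matching y values: 7, 10 (2 points).
  x = 2: rhs = 9, matching y values: 3, 14 (2 points).
  x = 3: rhs = 15, matching y values: 7, 10 (2 points).
  x = 4: rhs = 5, matching y values: none (0 points).
  x = 5: rhs = 2, matching y values: 6, 11 (2 points).
  x = 6: rhs = 12, matching y values: none (0 points).
  x = 7: rhs = 7, matching y values: none (0 points).
  x = 8: rhs = 10, matching y values: none (0 points).
  x = 9: rhs = 10, matching y values: none (0 points).
  x = 10: rhs = 13, matching y values: 8, 9 (2 points).
  x = 11: rhs = 8, matching y values: 5, 12 (2 points).
  x = 12: rhs = 1, matching y values: 1, 16 (2 points).
  x = 13: rhs = 15, matching y values: 7, 10 (2 points).
  x = 14: rhs = 5, matching y values: none (0 points).
  x = 15: rhs = 11, matching y values: none (0 points).
  x = 16: rhs = 5, matching y values: none (0 points).
Total affine count: 16.
Full point count |E(F_17)| = 16 + 1 = 17.
Hasse bound: |17 − (17+1)| = |-1| = 1 ≤ 2√17 ≈ 8.2462 ✓.


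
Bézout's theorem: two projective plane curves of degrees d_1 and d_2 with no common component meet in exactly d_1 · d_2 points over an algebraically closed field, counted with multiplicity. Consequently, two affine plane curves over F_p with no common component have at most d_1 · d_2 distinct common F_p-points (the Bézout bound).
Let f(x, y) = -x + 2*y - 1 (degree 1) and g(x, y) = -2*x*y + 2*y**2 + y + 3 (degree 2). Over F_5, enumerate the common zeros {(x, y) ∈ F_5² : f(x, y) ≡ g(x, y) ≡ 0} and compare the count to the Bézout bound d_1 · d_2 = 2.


Common zeros: ∅; count = 0; Bézout bound = 2.

deg(f) = 1, deg(g) = 2, so Bézout bound = 2.
Scan x ∈ F_5. For each x, list the y ∈ F_5 with f(x, y) ≡ 0 and those with g(x, y) ≡ 0 (mod 5); the common zeros in that column are the intersection.
  x = 0: f ≡ 0 at y ∈ {3}; g ≡ 0 at y ∈ ∅; common: ∅.
  x = 1: f ≡ 0 at y ∈ {1}; g ≡ 0 at y ∈ ∅; common: ∅.
  x = 2: f ≡ 0 at y ∈ {4}; g ≡ 0 at y ∈ {2}; common: ∅.
  x = 3: f ≡ 0 at y ∈ {2}; g ≡ 0 at y ∈ {1, 4}; common: ∅.
  x = 4: f ≡ 0 at y ∈ {0}; g ≡ 0 at y ∈ {3}; common: ∅.
Collecting: common zeros = ∅, so the count is 0.
Comparison with the Bézout bound: 0 ≤ 2 = deg(f)·deg(g), as expected for curves with no common component (the affine F_5-count falls short of the bound because intersections may lie at infinity, over extension fields, or carry multiplicity).


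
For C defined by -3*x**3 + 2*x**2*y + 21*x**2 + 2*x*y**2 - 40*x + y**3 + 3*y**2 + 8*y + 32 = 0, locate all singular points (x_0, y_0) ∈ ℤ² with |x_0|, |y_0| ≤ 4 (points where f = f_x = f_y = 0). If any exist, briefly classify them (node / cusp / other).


Singular points: {(2, -2)}; classification: node.

Compute partial derivatives:
  f_x = -9*x**2 + 4*x*y + 42*x + 2*y**2 - 40.
  f_y = 2*x**2 + 4*x*y + 3*y**2 + 6*y + 8.
Scan x_0 ∈ {−4, ..., 4}. For each x_0, f_y(x_0, y) is a polynomial in y; find its integer roots y ∈ {−4, ..., 4}, then test f_x and f at those candidates.
  x = -4: f_y(-4, y) = 3*y**2 - 10*y + 40; no integer root y with |y| ≤ 4.
  x = -3: f_y(-3, y) = 3*y**2 - 6*y + 26; no integer root y with |y| ≤ 4.
  x = -2: f_y(-2, y) = 3*y**2 - 2*y + 16; no integer root y with |y| ≤ 4.
  x = -1: f_y(-1, y) = 3*y**2 + 2*y + 10; no integer root y with |y| ≤ 4.
  x = 0: f_y(0, y) = 3*y**2 + 6*y + 8; no integer root y with |y| ≤ 4.
  x = 1: f_y(1, y) = 3*y**2 + 10*y + 10; no integer root y with |y| ≤ 4.
  x = 2: f_y(2, y) = 3*y**2 + 14*y + 16; vanishes at y ∈ {-2}. (2, -2): f_x = 0, f = 0 — SINGULAR.
  x = 3: f_y(3, y) = 3*y**2 + 18*y + 26; no integer root y with |y| ≤ 4.
  x = 4: f_y(4, y) = 3*y**2 + 22*y + 40; vanishes at y ∈ {-4}. (4, -4): f_x = -48 ≠ 0.
Only singular point on the grid: (2, -2).
Classify: substitute x = 2 + u, y = -2 + v and expand: f = -3*u**3 + 2*u**2*v - u**2 + 2*u*v**2 + v**3 + v**2.
No constant or linear terms (consistent with a singular point). Quadratic part: -u**2 + v**2. Cubic part: -3*u**3 + 2*u**2*v + 2*u*v**2 + v**3.
The quadratic part v**2 - u**2 = (v − u)(v + u) splits into two distinct linear factors, so there are two distinct tangent lines y − -2 = ±(x − 2) — this is a node (ordinary double point).
Classification: node.


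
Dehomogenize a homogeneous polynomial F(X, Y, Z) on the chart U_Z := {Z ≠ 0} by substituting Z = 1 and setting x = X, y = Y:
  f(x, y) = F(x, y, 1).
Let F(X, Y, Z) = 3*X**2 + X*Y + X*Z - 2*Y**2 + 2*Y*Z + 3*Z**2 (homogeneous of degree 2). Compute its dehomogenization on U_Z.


f(x, y) = 3*x**2 + x*y + x - 2*y**2 + 2*y + 3

On U_Z we set Z = 1. Each monomial c·X^i·Y^j·Z^k in F becomes c·x^i·y^j·1^k = c·x^i·y^j.
Substituting Z = 1: F(X, Y, 1) = 3*x**2 + x*y + x - 2*y**2 + 2*y + 3.
Note: deg(f) ≤ deg(F) = 2; strict inequality happens when F is divisible by Z (lost terms).


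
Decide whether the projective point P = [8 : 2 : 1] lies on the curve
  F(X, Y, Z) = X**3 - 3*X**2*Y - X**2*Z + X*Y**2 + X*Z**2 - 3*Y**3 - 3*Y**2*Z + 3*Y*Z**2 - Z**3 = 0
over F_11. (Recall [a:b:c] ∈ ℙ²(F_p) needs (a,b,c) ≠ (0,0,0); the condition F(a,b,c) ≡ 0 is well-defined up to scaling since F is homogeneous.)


F(8,2,1) ≡ 7 (mod 11); P is NOT on the curve.

Evaluate F(8, 2, 1) term-by-term (mod 11).
  X**3 ↦ 1·512·1·1 = 512
  -3*X**2*Y ↦ -3·64·2·1 = -384
  -X**2*Z ↦ -1·64·1·1 = -64
  X*Y**2 ↦ 1·8·4·1 = 32
  X*Z**2 ↦ 1·8·1·1 = 8
  -3*Y**3 ↦ -3·1·8·1 = -24
  -3*Y**2*Z ↦ -3·1·4·1 = -12
  3*Y*Z**2 ↦ 3·1·2·1 = 6
  -Z**3 ↦ -1·1·1·1 = -1
Sum: F(8, 2, 1) = (512) + (-384) + (-64) + (32) + (8) + (-24) + (-12) + (6) + (-1) = 73.
Reducing mod 11: 73 ≡ 7 (mod 11).
Since F(a, b, c) ≡ 7 ≠ 0 (mod 11), P does NOT lie on the curve.


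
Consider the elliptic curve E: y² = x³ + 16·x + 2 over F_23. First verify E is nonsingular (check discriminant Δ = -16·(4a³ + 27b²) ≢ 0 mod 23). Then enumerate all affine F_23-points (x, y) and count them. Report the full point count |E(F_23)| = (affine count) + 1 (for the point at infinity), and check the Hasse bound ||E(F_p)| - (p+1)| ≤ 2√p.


Affine points = {(0, 5), (0, 18), (3, 10), (3, 13), (5, 0), (9, 1), (9, 22), (10, 9), (10, 14), (12, 6), (12, 17), (14, 7), (14, 16), (15, 11), (15, 12), (17, 9), (17, 14), (18, 2), (18, 21), (19, 9), (19, 14), (21, 10), (21, 13), (22, 10), (22, 13)}; affine count = 25; |E(F_23)| = 26.

Discriminant check: Δ ∝ 4a³ + 27b² = 4·16³ + 27·2² = 4·4096 + 27·4 ≡ 1 (mod 23). Nonzero ⇒ E is nonsingular.
For each x ∈ F_23, compute rhs = x³ + 16·x + 2 mod 23, then count y ∈ F_23 with y² ≡ rhs.
  x = 0: rhs = 2, matching y values: 5, 18 (2 points).
  x = 1: rhs = 19, matching y values: none (0 points).
  x = 2: rhs = 19, matching y values: none (0 points).
  x = 3: rhs = 8, matching y values: 10, 13 (2 points).
  x = 4: rhs = 15, matching y values: none (0 points).
  x = 5: rhs = 0, matching y values: 0 (1 points).
  x = 6: rhs = 15, matching y values: none (0 points).
  x = 7: rhs = 20, matching y values: none (0 points).
  x = 8: rhs = 21, matching y values: none (0 points).
  x = 9: rhs = 1, matching y values: 1, 22 (2 points).
  x = 10: rhs = 12, matching y values: 9, 14 (2 points).
  x = 11: rhs = 14, matching y values: none (0 points).
  x = 12: rhs = 13, matching y values: 6, 17 (2 points).
  x = 13: rhs = 15, matching y values: none (0 points).
  x = 14: rhs = 3, matching y values: 7, 16 (2 points).
  x = 15: rhs = 6, matching y values: 11, 12 (2 points).
  x = 16: rhs = 7, matching y values: none (0 points).
  x = 17: rhs = 12, matching y values: 9, 14 (2 points).
  x = 18: rhs = 4, matching y values: 2, 21 (2 points).
  x = 19: rhs = 12, matching y values: 9, 14 (2 points).
  x = 20: rhs = 19, matching y values: none (0 points).
  x = 21: rhs = 8, matching y values: 10, 13 (2 points).
  x = 22: rhs = 8, matching y values: 10, 13 (2 points).
Total affine count: 25.
Full point count |E(F_23)| = 25 + 1 = 26.
Hasse bound: |26 − (23+1)| = |2| = 2 ≤ 2√23 ≈ 9.5917 ✓.


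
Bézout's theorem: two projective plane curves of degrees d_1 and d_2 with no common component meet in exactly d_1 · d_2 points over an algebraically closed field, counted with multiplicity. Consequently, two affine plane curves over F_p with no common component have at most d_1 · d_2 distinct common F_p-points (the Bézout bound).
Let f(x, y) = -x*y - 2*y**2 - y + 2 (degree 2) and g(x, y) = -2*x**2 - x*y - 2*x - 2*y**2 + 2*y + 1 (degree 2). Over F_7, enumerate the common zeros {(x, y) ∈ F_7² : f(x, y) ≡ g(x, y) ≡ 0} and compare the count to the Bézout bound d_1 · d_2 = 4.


Common zeros: ∅; count = 0; Bézout bound = 4.

deg(f) = 2, deg(g) = 2, so Bézout bound = 4.
Scan x ∈ F_7. For each x, list the y ∈ F_7 with f(x, y) ≡ 0 and those with g(x, y) ≡ 0 (mod 7); the common zeros in that column are the intersection.
  x = 0: f ≡ 0 at y ∈ ∅; g ≡ 0 at y ∈ ∅; common: ∅.
  x = 1: f ≡ 0 at y ∈ ∅; g ≡ 0 at y ∈ ∅; common: ∅.
  x = 2: f ≡ 0 at y ∈ {4, 5}; g ≡ 0 at y ∈ ∅; common: ∅.
  x = 3: f ≡ 0 at y ∈ {2, 3}; g ≡ 0 at y ∈ ∅; common: ∅.
  x = 4: f ≡ 0 at y ∈ ∅; g ≡ 0 at y ∈ {3}; common: ∅.
  x = 5: f ≡ 0 at y ∈ ∅; g ≡ 0 at y ∈ ∅; common: ∅.
  x = 6: f ≡ 0 at y ∈ {1, 6}; g ≡ 0 at y ∈ ∅; common: ∅.
Collecting: common zeros = ∅, so the count is 0.
Comparison with the Bézout bound: 0 ≤ 4 = deg(f)·deg(g), as expected for curves with no common component (the affine F_7-count falls short of the bound because intersections may lie at infinity, over extension fields, or carry multiplicity).


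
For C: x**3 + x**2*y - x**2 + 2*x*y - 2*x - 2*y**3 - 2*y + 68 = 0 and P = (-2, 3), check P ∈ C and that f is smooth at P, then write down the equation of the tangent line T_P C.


Tangent line at P: 8*x - 56*y + 184 = 0.

Step 1: f(-2, 3) = 0, so P lies on C.
Step 2: partial derivatives
  f_x(x, y) = 3*x**2 + 2*x*y - 2*x + 2*y - 2, f_y(x, y) = x**2 + 2*x - 6*y**2 - 2.
  f_x(P) = 8, f_y(P) = -56 (gradient nonzero, so P is smooth).
Step 3: tangent line at P: 8·(x − -2) + -56·(y − 3) = 0.
Expanding: 8*x - 56*y + 184 = 0.


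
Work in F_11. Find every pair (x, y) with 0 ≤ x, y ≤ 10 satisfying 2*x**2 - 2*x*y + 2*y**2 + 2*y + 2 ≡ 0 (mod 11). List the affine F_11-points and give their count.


Affine F_11-points: {(1, 3), (1, 8), (2, 3), (2, 9), (5, 2), (6, 1), (6, 4), (7, 8), (7, 9), (8, 2), (8, 5), (9, 4)}; count = 12.

For each of the 121 pairs (x, y) ∈ F_11², evaluate f(x, y) mod 11. Record the zeros.
  x = 0: [0↦2, 1↦6, 2↦3, 3↦4, 4↦9, 5↦7, 6↦9, 7↦4, 8↦3, 9↦6, 10↦2]  zeros at y ∈ ∅
  x = 1: [0↦4, 1↦6, 2↦1, 3↦0, 4↦3, 5↦10, 6↦10, 7↦3, 8↦0, 9↦1, 10↦6]  zeros at y ∈ {3, 8}
  x = 2: [0↦10, 1↦10, 2↦3, 3↦0, 4↦1, 5↦6, 6↦4, 7↦6, 8↦1, 9↦0, 10↦3]  zeros at y ∈ {3, 9}
  x = 3: [0↦9, 1↦7, 2↦9, 3↦4, 4↦3, 5↦6, 6↦2, 7↦2, 8↦6, 9↦3, 10↦4]  zeros at y ∈ ∅
  x = 4: [0↦1, 1↦8, 2↦8, 3↦1, 4↦9, 5↦10, 6↦4, 7↦2, 8↦4, 9↦10, 10↦9]  zeros at y ∈ ∅
  x = 5: [0↦8, 1↦2, 2↦0, 3↦2, 4↦8, 5↦7, 6↦10, 7↦6, 8↦6, 9↦10, 10↦7]  zeros at y ∈ {2}
  x = 6: [0↦8, 1↦0, 2↦7, 3↦7, 4↦0, 5↦8, 6↦9, 7↦3, 8↦1, 9↦3, 10↦9]  zeros at y ∈ {1, 4}
  x = 7: [0↦1, 1↦2, 2↦7, 3↦5, 4↦7, 5↦2, 6↦1, 7↦4, 8↦0, 9↦0, 10↦4]  zeros at y ∈ {8, 9}
  x = 8: [0↦9, 1↦8, 2↦0, 3↦7, 4↦7, 5↦0, 6↦8, 7↦9, 8↦3, 9↦1, 10↦3]  zeros at y ∈ {2, 5}
  x = 9: [0↦10, 1↦7, 2↦8, 3↦2, 4↦0, 5↦2, 6↦8, 7↦7, 8↦10, 9↦6, 10↦6]  zeros at y ∈ {4}
  x = 10: [0↦4, 1↦10, 2↦9, 3↦1, 4↦8, 5↦8, 6↦1, 7↦9, 8↦10, 9↦4, 10↦2]  zeros at y ∈ ∅
Collecting zeros: affine points = {(1, 3), (1, 8), (2, 3), (2, 9), (5, 2), (6, 1), (6, 4), (7, 8), (7, 9), (8, 2), (8, 5), (9, 4)}.
Total count |C(F_11)_aff| = 12.


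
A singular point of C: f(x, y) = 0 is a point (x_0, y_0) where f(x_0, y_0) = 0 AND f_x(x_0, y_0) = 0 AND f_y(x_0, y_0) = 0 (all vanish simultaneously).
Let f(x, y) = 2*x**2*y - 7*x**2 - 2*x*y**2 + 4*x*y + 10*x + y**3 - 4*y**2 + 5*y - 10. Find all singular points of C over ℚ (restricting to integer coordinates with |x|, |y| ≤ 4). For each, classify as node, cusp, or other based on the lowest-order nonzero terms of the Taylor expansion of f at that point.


Singular points: {(2, 3)}; classification: node.

Compute partial derivatives:
  f_x = 4*x*y - 14*x - 2*y**2 + 4*y + 10.
  f_y = 2*x**2 - 4*x*y + 4*x + 3*y**2 - 8*y + 5.
Scan x_0 ∈ {−4, ..., 4}. For each x_0, f_y(x_0, y) is a polynomial in y; find its integer roots y ∈ {−4, ..., 4}, then test f_x and f at those candidates.
  x = -4: f_y(-4, y) = 3*y**2 + 8*y + 21; no integer root y with |y| ≤ 4.
  x = -3: f_y(-3, y) = 3*y**2 + 4*y + 11; no integer root y with |y| ≤ 4.
  x = -2: f_y(-2, y) = 3*y**2 + 5; no integer root y with |y| ≤ 4.
  x = -1: f_y(-1, y) = 3*y**2 - 4*y + 3; no integer root y with |y| ≤ 4.
  x = 0: f_y(0, y) = 3*y**2 - 8*y + 5; vanishes at y ∈ {1}. (0, 1): f_x = 12 ≠ 0.
  x = 1: f_y(1, y) = 3*y**2 - 12*y + 11; no integer root y with |y| ≤ 4.
  x = 2: f_y(2, y) = 3*y**2 - 16*y + 21; vanishes at y ∈ {3}. (2, 3): f_x = 0, f = 0 — SINGULAR.
  x = 3: f_y(3, y) = 3*y**2 - 20*y + 35; no integer root y with |y| ≤ 4.
  x = 4: f_y(4, y) = 3*y**2 - 24*y + 53; no integer root y with |y| ≤ 4.
Only singular point on the grid: (2, 3).
Classify: substitute x = 2 + u, y = 3 + v and expand: f = 2*u**2*v - u**2 - 2*u*v**2 + v**3 + v**2.
No constant or linear terms (consistent with a singular point). Quadratic part: -u**2 + v**2. Cubic part: 2*u**2*v - 2*u*v**2 + v**3.
The quadratic part v**2 - u**2 = (v − u)(v + u) splits into two distinct linear factors, so there are two distinct tangent lines y − 3 = ±(x − 2) — this is a node (ordinary double point).
Classification: node.


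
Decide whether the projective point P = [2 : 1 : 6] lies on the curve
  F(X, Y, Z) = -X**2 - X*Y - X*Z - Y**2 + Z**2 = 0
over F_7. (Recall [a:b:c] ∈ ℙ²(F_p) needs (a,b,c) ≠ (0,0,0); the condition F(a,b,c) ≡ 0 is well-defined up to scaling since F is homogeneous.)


F(2,1,6) ≡ 3 (mod 7); P is NOT on the curve.

Evaluate F(2, 1, 6) term-by-term (mod 7).
  -X**2 ↦ -1·4·1·1 = -4
  -X*Y ↦ -1·2·1·1 = -2
  -X*Z ↦ -1·2·1·6 = -12
  -Y**2 ↦ -1·1·1·1 = -1
  Z**2 ↦ 1·1·1·36 = 36
Sum: F(2, 1, 6) = (-4) + (-2) + (-12) + (-1) + (36) = 17.
Reducing mod 7: 17 ≡ 3 (mod 7).
Since F(a, b, c) ≡ 3 ≠ 0 (mod 7), P does NOT lie on the curve.


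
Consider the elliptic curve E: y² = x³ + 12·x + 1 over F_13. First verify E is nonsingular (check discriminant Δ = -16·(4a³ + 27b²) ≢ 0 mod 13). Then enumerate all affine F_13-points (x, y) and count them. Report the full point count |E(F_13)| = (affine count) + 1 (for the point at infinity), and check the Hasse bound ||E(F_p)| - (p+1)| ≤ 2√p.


Affine points = {(0, 1), (0, 12), (1, 1), (1, 12), (3, 5), (3, 8), (4, 3), (4, 10), (5, 2), (5, 11), (6, 4), (6, 9), (7, 5), (7, 8), (10, 4), (10, 9), (12, 1), (12, 12)}; affine count = 18; |E(F_13)| = 19.

Discriminant check: Δ ∝ 4a³ + 27b² = 4·12³ + 27·1² = 4·1728 + 27·1 ≡ 10 (mod 13). Nonzero ⇒ E is nonsingular.
For each x ∈ F_13, compute rhs = x³ + 12·x + 1 mod 13, then count y ∈ F_13 with y² ≡ rhs.
  x = 0: rhs = 1, matching y values: 1, 12 (2 points).
  x = 1: rhs = 1, matching y values: 1, 12 (2 points).
  x = 2: rhs = 7, matching y values: none (0 points).
  x = 3: rhs = 12, matching y values: 5, 8 (2 points).
  x = 4: rhs = 9, matching y values: 3, 10 (2 points).
  x = 5: rhs = 4, matching y values: 2, 11 (2 points).
  x = 6: rhs = 3, matching y values: 4, 9 (2 points).
  x = 7: rhs = 12, matching y values: 5, 8 (2 points).
  x = 8: rhs = 11, matching y values: none (0 points).
  x = 9: rhs = 6, matching y values: none (0 points).
  x = 10: rhs = 3, matching y values: 4, 9 (2 points).
  x = 11: rhs = 8, matching y values: none (0 points).
  x = 12: rhs = 1, matching y values: 1, 12 (2 points).
Total affine count: 18.
Full point count |E(F_13)| = 18 + 1 = 19.
Hasse bound: |19 − (13+1)| = |5| = 5 ≤ 2√13 ≈ 7.2111 ✓.


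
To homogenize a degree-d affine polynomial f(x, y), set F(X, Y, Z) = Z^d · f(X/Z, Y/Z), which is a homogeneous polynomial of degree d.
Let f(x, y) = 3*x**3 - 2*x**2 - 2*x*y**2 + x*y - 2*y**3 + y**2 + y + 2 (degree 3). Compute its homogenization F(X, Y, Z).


F(X, Y, Z) = 3*X**3 - 2*X**2*Z - 2*X*Y**2 + X*Y*Z - 2*Y**3 + Y**2*Z + Y*Z**2 + 2*Z**3

deg(f) = 3.
Substitute x = X/Z, y = Y/Z into f, then multiply by Z^3.
  monomial 3·x^3·y^0 ↦ 3·X^3·Y^0·Z^0.
  monomial -2·x^2·y^0 ↦ -2·X^2·Y^0·Z^1.
  monomial -2·x^1·y^2 ↦ -2·X^1·Y^2·Z^0.
  monomial 1·x^1·y^1 ↦ 1·X^1·Y^1·Z^1.
  monomial -2·x^0·y^3 ↦ -2·X^0·Y^3·Z^0.
  monomial 1·x^0·y^2 ↦ 1·X^0·Y^2·Z^1.
  monomial 1·x^0·y^1 ↦ 1·X^0·Y^1·Z^2.
  monomial 2·x^0·y^0 ↦ 2·X^0·Y^0·Z^3.
Collecting: F(X, Y, Z) = 3*X**3 - 2*X**2*Z - 2*X*Y**2 + X*Y*Z - 2*Y**3 + Y**2*Z + Y*Z**2 + 2*Z**3.


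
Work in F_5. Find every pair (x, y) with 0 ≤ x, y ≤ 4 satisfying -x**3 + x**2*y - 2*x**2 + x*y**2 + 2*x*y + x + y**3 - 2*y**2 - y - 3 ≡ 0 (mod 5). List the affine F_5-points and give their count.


Affine F_5-points: {(0, 1), (0, 2), (0, 4), (1, 0), (2, 2), (2, 4), (3, 0), (3, 2), (4, 0)}; count = 9.

For each of the 25 pairs (x, y) ∈ F_5², evaluate f(x, y) mod 5. Record the zeros.
  x = 0: [0↦2, 1↦0, 2↦0, 3↦3, 4↦0]  zeros at y ∈ {1, 2, 4}
  x = 1: [0↦0, 1↦2, 2↦3, 3↦4, 4↦1]  zeros at y ∈ {0}
  x = 2: [0↦3, 1↦1, 2↦0, 3↦1, 4↦0]  zeros at y ∈ {2, 4}
  x = 3: [0↦0, 1↦1, 2↦0, 3↦3, 4↦1]  zeros at y ∈ {0, 2}
  x = 4: [0↦0, 1↦1, 2↦2, 3↦4, 4↦3]  zeros at y ∈ {0}
Collecting zeros: affine points = {(0, 1), (0, 2), (0, 4), (1, 0), (2, 2), (2, 4), (3, 0), (3, 2), (4, 0)}.
Total count |C(F_5)_aff| = 9.


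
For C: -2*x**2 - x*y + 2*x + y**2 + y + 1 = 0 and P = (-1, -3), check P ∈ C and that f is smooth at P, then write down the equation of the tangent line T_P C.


Tangent line at P: 9*x - 4*y - 3 = 0.

Step 1: f(-1, -3) = 0, so P lies on C.
Step 2: partial derivatives
  f_x(x, y) = -4*x - y + 2, f_y(x, y) = -x + 2*y + 1.
  f_x(P) = 9, f_y(P) = -4 (gradient nonzero, so P is smooth).
Step 3: tangent line at P: 9·(x − -1) + -4·(y − -3) = 0.
Expanding: 9*x - 4*y - 3 = 0.


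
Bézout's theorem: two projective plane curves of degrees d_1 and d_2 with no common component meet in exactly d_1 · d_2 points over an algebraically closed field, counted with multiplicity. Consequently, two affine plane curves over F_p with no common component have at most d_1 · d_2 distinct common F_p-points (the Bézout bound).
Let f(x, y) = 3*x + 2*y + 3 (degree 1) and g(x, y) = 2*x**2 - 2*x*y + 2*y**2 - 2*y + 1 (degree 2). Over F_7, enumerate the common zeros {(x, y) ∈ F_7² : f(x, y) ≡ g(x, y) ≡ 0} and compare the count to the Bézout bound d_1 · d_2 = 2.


Common zeros: {(4, 3)}; count = 1; Bézout bound = 2.

deg(f) = 1, deg(g) = 2, so Bézout bound = 2.
Scan x ∈ F_7. For each x, list the y ∈ F_7 with f(x, y) ≡ 0 and those with g(x, y) ≡ 0 (mod 7); the common zeros in that column are the intersection.
  x = 0: f ≡ 0 at y ∈ {2}; g ≡ 0 at y ∈ ∅; common: ∅.
  x = 1: f ≡ 0 at y ∈ {4}; g ≡ 0 at y ∈ ∅; common: ∅.
  x = 2: f ≡ 0 at y ∈ {6}; g ≡ 0 at y ∈ ∅; common: ∅.
  x = 3: f ≡ 0 at y ∈ {1}; g ≡ 0 at y ∈ ∅; common: ∅.
  x = 4: f ≡ 0 at y ∈ {3}; g ≡ 0 at y ∈ {2, 3}; common: {3}.
  x = 5: f ≡ 0 at y ∈ {5}; g ≡ 0 at y ∈ {2, 4}; common: ∅.
  x = 6: f ≡ 0 at y ∈ {0}; g ≡ 0 at y ∈ {3, 4}; common: ∅.
Collecting: common zeros = {(4, 3)}, so the count is 1.
Comparison with the Bézout bound: 1 ≤ 2 = deg(f)·deg(g), as expected for curves with no common component (the affine F_7-count falls short of the bound because intersections may lie at infinity, over extension fields, or carry multiplicity).


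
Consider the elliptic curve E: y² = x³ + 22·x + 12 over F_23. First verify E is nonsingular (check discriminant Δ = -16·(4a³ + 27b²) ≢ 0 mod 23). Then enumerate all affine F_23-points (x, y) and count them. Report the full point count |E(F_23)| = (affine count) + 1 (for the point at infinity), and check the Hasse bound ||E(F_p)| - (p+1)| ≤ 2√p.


Affine points = {(0, 9), (0, 14), (1, 9), (1, 14), (2, 8), (2, 15), (3, 6), (3, 17), (4, 7), (4, 16), (7, 7), (7, 16), (10, 6), (10, 17), (12, 7), (12, 16), (17, 3), (17, 20), (21, 11), (21, 12), (22, 9), (22, 14)}; affine count = 22; |E(F_23)| = 23.

Discriminant check: Δ ∝ 4a³ + 27b² = 4·22³ + 27·12² = 4·10648 + 27·144 ≡ 20 (mod 23). Nonzero ⇒ E is nonsingular.
For each x ∈ F_23, compute rhs = x³ + 22·x + 12 mod 23, then count y ∈ F_23 with y² ≡ rhs.
  x = 0: rhs = 12, matching y values: 9, 14 (2 points).
  x = 1: rhs = 12, matching y values: 9, 14 (2 points).
  x = 2: rhs = 18, matching y values: 8, 15 (2 points).
  x = 3: rhs = 13, matching y values: 6, 17 (2 points).
  x = 4: rhs = 3, matching y values: 7, 16 (2 points).
  x = 5: rhs = 17, matching y values: none (0 points).
  x = 6: rhs = 15, matching y values: none (0 points).
  x = 7: rhs = 3, matching y values: 7, 16 (2 points).
  x = 8: rhs = 10, matching y values: none (0 points).
  x = 9: rhs = 19, matching y values: none (0 points).
  x = 10: rhs = 13, matching y values: 6, 17 (2 points).
  x = 11: rhs = 21, matching y values: none (0 points).
  x = 12: rhs = 3, matching y values: 7, 16 (2 points).
  x = 13: rhs = 11, matching y values: none (0 points).
  x = 14: rhs = 5, matching y values: none (0 points).
  x = 15: rhs = 14, matching y values: none (0 points).
  x = 16: rhs = 21, matching y values: none (0 points).
  x = 17: rhs = 9, matching y values: 3, 20 (2 points).
  x = 18: rhs = 7, matching y values: none (0 points).
  x = 19: rhs = 21, matching y values: none (0 points).
  x = 20: rhs = 11, matching y values: none (0 points).
  x = 21: rhs = 6, matching y values: 11, 12 (2 points).
  x = 22: rhs = 12, matching y values: 9, 14 (2 points).
Total affine count: 22.
Full point count |E(F_23)| = 22 + 1 = 23.
Hasse bound: |23 − (23+1)| = |-1| = 1 ≤ 2√23 ≈ 9.5917 ✓.


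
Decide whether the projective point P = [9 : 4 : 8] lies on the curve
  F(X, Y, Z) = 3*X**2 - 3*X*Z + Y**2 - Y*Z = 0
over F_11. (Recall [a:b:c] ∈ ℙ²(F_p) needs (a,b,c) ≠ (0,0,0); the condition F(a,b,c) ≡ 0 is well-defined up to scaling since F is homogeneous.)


F(9,4,8) ≡ 0 (mod 11); P is on the curve.

Evaluate F(9, 4, 8) term-by-term (mod 11).
  3*X**2 ↦ 3·81·1·1 = 243
  -3*X*Z ↦ -3·9·1·8 = -216
  Y**2 ↦ 1·1·16·1 = 16
  -Y*Z ↦ -1·1·4·8 = -32
Sum: F(9, 4, 8) = (243) + (-216) + (16) + (-32) = 11.
Reducing mod 11: 11 ≡ 0 (mod 11).
Since F(a, b, c) ≡ 0 (mod 11), P lies on the curve.


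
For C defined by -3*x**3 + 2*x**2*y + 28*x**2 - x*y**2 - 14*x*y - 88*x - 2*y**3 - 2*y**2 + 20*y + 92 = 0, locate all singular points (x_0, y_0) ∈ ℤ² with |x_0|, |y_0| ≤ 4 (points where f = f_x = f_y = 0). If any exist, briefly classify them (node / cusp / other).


Singular points: {(3, -1)}; classification: node.

Compute partial derivatives:
  f_x = -9*x**2 + 4*x*y + 56*x - y**2 - 14*y - 88.
  f_y = 2*x**2 - 2*x*y - 14*x - 6*y**2 - 4*y + 20.
Scan x_0 ∈ {−4, ..., 4}. For each x_0, f_y(x_0, y) is a polynomial in y; find its integer roots y ∈ {−4, ..., 4}, then test f_x and f at those candidates.
  x = -4: f_y(-4, y) = -6*y**2 + 4*y + 108; no integer root y with |y| ≤ 4.
  x = -3: f_y(-3, y) = -6*y**2 + 2*y + 80; no integer root y with |y| ≤ 4.
  x = -2: f_y(-2, y) = 56 - 6*y**2; no integer root y with |y| ≤ 4.
  x = -1: f_y(-1, y) = -6*y**2 - 2*y + 36; no integer root y with |y| ≤ 4.
  x = 0: f_y(0, y) = -6*y**2 - 4*y + 20; no integer root y with |y| ≤ 4.
  x = 1: f_y(1, y) = -6*y**2 - 6*y + 8; no integer root y with |y| ≤ 4.
  x = 2: f_y(2, y) = -6*y**2 - 8*y; vanishes at y ∈ {0}. (2, 0): f_x = -12 ≠ 0.
  x = 3: f_y(3, y) = -6*y**2 - 10*y - 4; vanishes at y ∈ {-1}. (3, -1): f_x = 0, f = 0 — SINGULAR.
  x = 4: f_y(4, y) = -6*y**2 - 12*y - 4; no integer root y with |y| ≤ 4.
Only singular point on the grid: (3, -1).
Classify: substitute x = 3 + u, y = -1 + v and expand: f = -3*u**3 + 2*u**2*v - u**2 - u*v**2 - 2*v**3 + v**2.
No constant or linear terms (consistent with a singular point). Quadratic part: -u**2 + v**2. Cubic part: -3*u**3 + 2*u**2*v - u*v**2 - 2*v**3.
The quadratic part v**2 - u**2 = (v − u)(v + u) splits into two distinct linear factors, so there are two distinct tangent lines y − -1 = ±(x − 3) — this is a node (ordinary double point).
Classification: node.


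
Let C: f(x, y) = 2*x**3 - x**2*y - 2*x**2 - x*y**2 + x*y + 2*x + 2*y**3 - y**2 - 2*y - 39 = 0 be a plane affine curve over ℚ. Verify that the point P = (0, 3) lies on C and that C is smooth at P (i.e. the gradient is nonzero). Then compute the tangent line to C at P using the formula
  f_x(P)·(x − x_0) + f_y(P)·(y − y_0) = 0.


Tangent line at P: -4*x + 46*y - 138 = 0.

Step 1: f(0, 3) = 0, so P lies on C.
Step 2: partial derivatives
  f_x(x, y) = 6*x**2 - 2*x*y - 4*x - y**2 + y + 2, f_y(x, y) = -x**2 - 2*x*y + x + 6*y**2 - 2*y - 2.
  f_x(P) = -4, f_y(P) = 46 (gradient nonzero, so P is smooth).
Step 3: tangent line at P: -4·(x − 0) + 46·(y − 3) = 0.
Expanding: -4*x + 46*y - 138 = 0.


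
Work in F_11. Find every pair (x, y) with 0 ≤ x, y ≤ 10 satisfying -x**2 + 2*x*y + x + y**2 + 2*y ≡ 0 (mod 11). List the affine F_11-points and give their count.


Affine F_11-points: {(0, 0), (0, 9), (1, 0), (1, 7), (2, 8), (3, 7), (4, 4), (4, 8), (5, 4), (5, 6), (8, 6), (8, 9)}; count = 12.

For each of the 121 pairs (x, y) ∈ F_11², evaluate f(x, y) mod 11. Record the zeros.
  x = 0: [0↦0, 1↦3, 2↦8, 3↦4, 4↦2, 5↦2, 6↦4, 7↦8, 8↦3, 9↦0, 10↦10]  zeros at y ∈ {0, 9}
  x = 1: [0↦0, 1↦5, 2↦1, 3↦10, 4↦10, 5↦1, 6↦5, 7↦0, 8↦8, 9↦7, 10↦8]  zeros at y ∈ {0, 7}
  x = 2: [0↦9, 1↦5, 2↦3, 3↦3, 4↦5, 5↦9, 6↦4, 7↦1, 8↦0, 9↦1, 10↦4]  zeros at y ∈ {8}
  x = 3: [0↦5, 1↦3, 2↦3, 3↦5, 4↦9, 5↦4, 6↦1, 7↦0, 8↦1, 9↦4, 10↦9]  zeros at y ∈ {7}
  x = 4: [0↦10, 1↦10, 2↦1, 3↦5, 4↦0, 5↦8, 6↦7, 7↦8, 8↦0, 9↦5, 10↦1]  zeros at y ∈ {4, 8}
  x = 5: [0↦2, 1↦4, 2↦8, 3↦3, 4↦0, 5↦10, 6↦0, 7↦3, 8↦8, 9↦4, 10↦2]  zeros at y ∈ {4, 6}
  x = 6: [0↦3, 1↦7, 2↦2, 3↦10, 4↦9, 5↦10, 6↦2, 7↦7, 8↦3, 9↦1, 10↦1]  zeros at y ∈ ∅
  x = 7: [0↦2, 1↦8, 2↦5, 3↦4, 4↦5, 5↦8, 6↦2, 7↦9, 8↦7, 9↦7, 10↦9]  zeros at y ∈ ∅
  x = 8: [0↦10, 1↦7, 2↦6, 3↦7, 4↦10, 5↦4, 6↦0, 7↦9, 8↦9, 9↦0, 10↦4]  zeros at y ∈ {6, 9}
  x = 9: [0↦5, 1↦4, 2↦5, 3↦8, 4↦2, 5↦9, 6↦7, 7↦7, 8↦9, 9↦2, 10↦8]  zeros at y ∈ ∅
  x = 10: [0↦9, 1↦10, 2↦2, 3↦7, 4↦3, 5↦1, 6↦1, 7↦3, 8↦7, 9↦2, 10↦10]  zeros at y ∈ ∅
Collecting zeros: affine points = {(0, 0), (0, 9), (1, 0), (1, 7), (2, 8), (3, 7), (4, 4), (4, 8), (5, 4), (5, 6), (8, 6), (8, 9)}.
Total count |C(F_11)_aff| = 12.


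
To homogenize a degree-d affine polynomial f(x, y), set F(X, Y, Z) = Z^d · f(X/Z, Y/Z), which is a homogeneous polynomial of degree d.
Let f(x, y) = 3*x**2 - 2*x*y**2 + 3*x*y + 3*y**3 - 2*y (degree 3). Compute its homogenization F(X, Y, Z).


F(X, Y, Z) = 3*X**2*Z - 2*X*Y**2 + 3*X*Y*Z + 3*Y**3 - 2*Y*Z**2

deg(f) = 3.
Substitute x = X/Z, y = Y/Z into f, then multiply by Z^3.
  monomial 3·x^2·y^0 ↦ 3·X^2·Y^0·Z^1.
  monomial -2·x^1·y^2 ↦ -2·X^1·Y^2·Z^0.
  monomial 3·x^1·y^1 ↦ 3·X^1·Y^1·Z^1.
  monomial 3·x^0·y^3 ↦ 3·X^0·Y^3·Z^0.
  monomial -2·x^0·y^1 ↦ -2·X^0·Y^1·Z^2.
Collecting: F(X, Y, Z) = 3*X**2*Z - 2*X*Y**2 + 3*X*Y*Z + 3*Y**3 - 2*Y*Z**2.


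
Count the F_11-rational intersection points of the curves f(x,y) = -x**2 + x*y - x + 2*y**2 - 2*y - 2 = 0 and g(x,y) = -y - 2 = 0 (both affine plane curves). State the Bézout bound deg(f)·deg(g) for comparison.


Common zeros: {(2, 9), (6, 9)}; count = 2; Bézout bound = 2.

deg(f) = 2, deg(g) = 1, so Bézout bound = 2.
Scan x ∈ F_11. For each x, list the y ∈ F_11 with f(x, y) ≡ 0 and those with g(x, y) ≡ 0 (mod 11); the common zeros in that column are the intersection.
  x = 0: f ≡ 0 at y ∈ {4, 8}; g ≡ 0 at y ∈ {9}; common: ∅.
  x = 1: f ≡ 0 at y ∈ {3}; g ≡ 0 at y ∈ {9}; common: ∅.
  x = 2: f ≡ 0 at y ∈ {2, 9}; g ≡ 0 at y ∈ {9}; common: {9}.
  x = 3: f ≡ 0 at y ∈ {1, 4}; g ≡ 0 at y ∈ {9}; common: ∅.
  x = 4: f ≡ 0 at y ∈ {0, 10}; g ≡ 0 at y ∈ {9}; common: ∅.
  x = 5: f ≡ 0 at y ∈ {5, 10}; g ≡ 0 at y ∈ {9}; common: ∅.
  x = 6: f ≡ 0 at y ∈ {0, 9}; g ≡ 0 at y ∈ {9}; common: {9}.
  x = 7: f ≡ 0 at y ∈ {6, 8}; g ≡ 0 at y ∈ {9}; common: ∅.
  x = 8: f ≡ 0 at y ∈ {1, 7}; g ≡ 0 at y ∈ {9}; common: ∅.
  x = 9: f ≡ 0 at y ∈ {6, 7}; g ≡ 0 at y ∈ {9}; common: ∅.
  x = 10: f ≡ 0 at y ∈ {2, 5}; g ≡ 0 at y ∈ {9}; common: ∅.
Collecting: common zeros = {(2, 9), (6, 9)}, so the count is 2.
Comparison with the Bézout bound: 2 ≤ 2 = deg(f)·deg(g), as expected for curves with no common component (the bound is attained).
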